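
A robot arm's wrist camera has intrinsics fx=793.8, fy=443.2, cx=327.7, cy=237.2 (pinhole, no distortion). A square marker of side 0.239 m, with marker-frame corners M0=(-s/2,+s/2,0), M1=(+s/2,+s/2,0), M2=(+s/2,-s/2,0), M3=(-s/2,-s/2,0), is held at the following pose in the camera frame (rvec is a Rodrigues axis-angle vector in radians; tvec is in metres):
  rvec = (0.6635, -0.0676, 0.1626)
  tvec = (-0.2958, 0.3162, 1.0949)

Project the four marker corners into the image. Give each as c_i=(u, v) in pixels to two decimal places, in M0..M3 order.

Intrinsics K: fx=793.8, fy=443.2, cx=327.7, cy=237.2
Marker side s = 0.239 m; corners in marker frame (Z=0):
  M0 = (-0.1195, +0.1195, 0)
  M1 = (+0.1195, +0.1195, 0)
  M2 = (+0.1195, -0.1195, 0)
  M3 = (-0.1195, -0.1195, 0)
rvec = (0.6635, -0.0676, 0.1626), |rvec| = θ = 0.68647 rad = 39.332°
Rodrigues: sinθ=0.63381, 1−cosθ=0.22651; R = I + sinθ·[k]× + (1−cosθ)·[k]×²:
    [+0.98510 -0.17169 -0.01056]
    [+0.12857 +0.77568 -0.61789]
    [+0.11427 +0.60732 +0.78620]
t = (-0.2958, 0.3162, 1.0949) m
M0: Pc = R·M0+t = (-0.43404, +0.39353, +1.15382); u = 793.8·(-0.43404)/1.15382 + 327.7 = 29.0941, v = 443.2·(+0.39353)/1.15382 + 237.2 = 388.3612
M1: Pc = R·M1+t = (-0.19860, +0.42426, +1.18113); u = 793.8·(-0.19860)/1.18113 + 327.7 = 194.2288, v = 443.2·(+0.42426)/1.18113 + 237.2 = 396.3960
M2: Pc = R·M2+t = (-0.15756, +0.23887, +1.03598); u = 793.8·(-0.15756)/1.03598 + 327.7 = 206.9692, v = 443.2·(+0.23887)/1.03598 + 237.2 = 339.3901
M3: Pc = R·M3+t = (-0.39300, +0.20814, +1.00867); u = 793.8·(-0.39300)/1.00867 + 327.7 = 18.4162, v = 443.2·(+0.20814)/1.00867 + 237.2 = 328.6556

c0=(29.09, 388.36) c1=(194.23, 396.40) c2=(206.97, 339.39) c3=(18.42, 328.66)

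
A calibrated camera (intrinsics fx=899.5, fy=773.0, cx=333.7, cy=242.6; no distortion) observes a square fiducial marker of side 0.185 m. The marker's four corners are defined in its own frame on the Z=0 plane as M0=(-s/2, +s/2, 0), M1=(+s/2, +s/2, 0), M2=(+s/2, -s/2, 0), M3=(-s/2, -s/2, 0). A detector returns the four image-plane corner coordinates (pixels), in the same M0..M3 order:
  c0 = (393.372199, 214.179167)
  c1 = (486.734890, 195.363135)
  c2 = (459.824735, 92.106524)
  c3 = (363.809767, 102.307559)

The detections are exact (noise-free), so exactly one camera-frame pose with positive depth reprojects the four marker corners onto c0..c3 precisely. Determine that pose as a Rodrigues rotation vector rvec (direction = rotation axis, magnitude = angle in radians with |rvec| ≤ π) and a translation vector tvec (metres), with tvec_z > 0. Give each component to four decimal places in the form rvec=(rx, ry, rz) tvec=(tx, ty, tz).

Intrinsics K: fx=899.5, fy=773.0, cx=333.7, cy=242.6
Marker side s = 0.185 m; corners in marker frame (Z=0):
  M0 = (-0.0925, +0.0925, 0)
  M1 = (+0.0925, +0.0925, 0)
  M2 = (+0.0925, -0.0925, 0)
  M3 = (-0.0925, -0.0925, 0)
Detected image corners:
  c0 = (393.372199, 214.179167) px
  c1 = (486.734890, 195.363135) px
  c2 = (459.824735, 92.106524) px
  c3 = (363.809767, 102.307559) px
Planar DLT: solve 8×8 A·h = b for H (H[2,2]=1):
  H  [+697.44888 +161.47409 +427.87202]
  H  [-12.66648 +583.72703 +150.80334]
  H  [+0.43582 +0.02145 +1.00000]
B = K⁻¹H; ‖b₁‖=0.768125, ‖b₂‖=0.768125; λ = 2/(‖b₁‖+‖b₂‖) = 1.301871, sign → tz>0 ⇒ λ=+1.301871
r₁ = λ·B[:,0] = (+0.79895,-0.19940,+0.56738); r₂ = λ·B[:,1] = (+0.22335,+0.97434,+0.02792)
r₃ = r₁×r₂ = (-0.55839,+0.10442,+0.82298); SVD([r₁ r₂ r₃]) → R = UVᵀ:
  R  [+0.79895 +0.22335 -0.55839]
  R  [-0.19940 +0.97434 +0.10442]
  R  [+0.56738 +0.02792 +0.82298]
t = (+0.13630, -0.15460, +1.30187) m
tr R = 2.596267; θ = arccos((tr R − 1)/2) = 0.646606 rad = 37.048°
axis k = ((R−Rᵀ)₃₂, (R−Rᵀ)₁₃, (R−Rᵀ)₂₁) / (2 sinθ) = (-0.063486, -0.934281, -0.350840)
rvec = θ·k = (-0.041050, -0.604111, -0.226856)

rvec=(-0.0411, -0.6041, -0.2269) tvec=(0.1363, -0.1546, 1.3019)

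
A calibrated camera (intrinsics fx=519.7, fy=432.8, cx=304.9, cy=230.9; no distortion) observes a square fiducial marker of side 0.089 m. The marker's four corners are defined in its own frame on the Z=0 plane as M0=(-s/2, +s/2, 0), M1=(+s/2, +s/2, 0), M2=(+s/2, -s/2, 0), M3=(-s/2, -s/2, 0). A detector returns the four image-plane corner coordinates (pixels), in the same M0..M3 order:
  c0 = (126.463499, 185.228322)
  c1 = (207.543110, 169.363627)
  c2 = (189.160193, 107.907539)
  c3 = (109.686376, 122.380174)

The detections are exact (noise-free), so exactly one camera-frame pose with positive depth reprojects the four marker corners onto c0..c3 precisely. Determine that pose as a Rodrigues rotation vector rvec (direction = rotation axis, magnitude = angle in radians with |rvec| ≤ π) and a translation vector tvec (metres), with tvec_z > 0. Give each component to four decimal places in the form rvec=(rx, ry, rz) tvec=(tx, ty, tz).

Intrinsics K: fx=519.7, fy=432.8, cx=304.9, cy=230.9
Marker side s = 0.089 m; corners in marker frame (Z=0):
  M0 = (-0.0445, +0.0445, 0)
  M1 = (+0.0445, +0.0445, 0)
  M2 = (+0.0445, -0.0445, 0)
  M3 = (-0.0445, -0.0445, 0)
Detected image corners:
  c0 = (126.463499, 185.228322) px
  c1 = (207.543110, 169.363627) px
  c2 = (189.160193, 107.907539) px
  c3 = (109.686376, 122.380174) px
Planar DLT: solve 8×8 A·h = b for H (H[2,2]=1):
  H  [+931.43640 +155.57113 +158.44307]
  H  [-143.02509 +659.42746 +145.78948]
  H  [+0.18682 -0.26567 +1.00000]
B = K⁻¹H; ‖b₁‖=1.746779, ‖b₂‖=1.746780; λ = 2/(‖b₁‖+‖b₂‖) = 0.572482, sign → tz>0 ⇒ λ=+0.572482
r₁ = λ·B[:,0] = (+0.96329,-0.24624,+0.10695); r₂ = λ·B[:,1] = (+0.26060,+0.95339,-0.15209)
r₃ = r₁×r₂ = (-0.06452,+0.17438,+0.98256); SVD([r₁ r₂ r₃]) → R = UVᵀ:
  R  [+0.96329 +0.26060 -0.06452]
  R  [-0.24624 +0.95339 +0.17438]
  R  [+0.10695 -0.15209 +0.98256]
t = (-0.16133, -0.11258, +0.57248) m
tr R = 2.899244; θ = arccos((tr R − 1)/2) = 0.318769 rad = 18.264°
axis k = ((R−Rᵀ)₃₂, (R−Rᵀ)₁₃, (R−Rᵀ)₂₁) / (2 sinθ) = (-0.520852, -0.273561, -0.808627)
rvec = θ·k = (-0.166032, -0.087203, -0.257765)

rvec=(-0.1660, -0.0872, -0.2578) tvec=(-0.1613, -0.1126, 0.5725)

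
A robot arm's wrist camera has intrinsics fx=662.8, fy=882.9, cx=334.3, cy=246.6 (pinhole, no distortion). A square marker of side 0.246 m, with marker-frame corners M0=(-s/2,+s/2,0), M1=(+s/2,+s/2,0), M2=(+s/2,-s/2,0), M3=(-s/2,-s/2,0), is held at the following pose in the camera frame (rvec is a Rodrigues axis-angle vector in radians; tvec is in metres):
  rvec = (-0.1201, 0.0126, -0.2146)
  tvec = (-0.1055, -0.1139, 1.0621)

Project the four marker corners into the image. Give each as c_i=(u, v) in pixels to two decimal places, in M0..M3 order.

Intrinsics K: fx=662.8, fy=882.9, cx=334.3, cy=246.6
Marker side s = 0.246 m; corners in marker frame (Z=0):
  M0 = (-0.1230, +0.1230, 0)
  M1 = (+0.1230, +0.1230, 0)
  M2 = (+0.1230, -0.1230, 0)
  M3 = (-0.1230, -0.1230, 0)
rvec = (-0.1201, 0.0126, -0.2146), |rvec| = θ = 0.24624 rad = 14.109°
Rodrigues: sinθ=0.24376, 1−cosθ=0.03017; R = I + sinθ·[k]× + (1−cosθ)·[k]×²:
    [+0.97701 +0.21169 +0.02529]
    [-0.21319 +0.96991 +0.11754]
    [+0.00035 -0.12024 +0.99275]
t = (-0.1055, -0.1139, 1.0621) m
M0: Pc = R·M0+t = (-0.19964, +0.03162, +1.04727); u = 662.8·(-0.19964)/1.04727 + 334.3 = 207.9540, v = 882.9·(+0.03162)/1.04727 + 246.6 = 273.2588
M1: Pc = R·M1+t = (+0.04071, -0.02082, +1.04735); u = 662.8·(+0.04071)/1.04735 + 334.3 = 360.0623, v = 882.9·(-0.02082)/1.04735 + 246.6 = 229.0466
M2: Pc = R·M2+t = (-0.01136, -0.25942, +1.07693); u = 662.8·(-0.01136)/1.07693 + 334.3 = 327.3054, v = 882.9·(-0.25942)/1.07693 + 246.6 = 33.9184
M3: Pc = R·M3+t = (-0.25171, -0.20698, +1.07685); u = 662.8·(-0.25171)/1.07685 + 334.3 = 179.3725, v = 882.9·(-0.20698)/1.07685 + 246.6 = 76.9008

c0=(207.95, 273.26) c1=(360.06, 229.05) c2=(327.31, 33.92) c3=(179.37, 76.90)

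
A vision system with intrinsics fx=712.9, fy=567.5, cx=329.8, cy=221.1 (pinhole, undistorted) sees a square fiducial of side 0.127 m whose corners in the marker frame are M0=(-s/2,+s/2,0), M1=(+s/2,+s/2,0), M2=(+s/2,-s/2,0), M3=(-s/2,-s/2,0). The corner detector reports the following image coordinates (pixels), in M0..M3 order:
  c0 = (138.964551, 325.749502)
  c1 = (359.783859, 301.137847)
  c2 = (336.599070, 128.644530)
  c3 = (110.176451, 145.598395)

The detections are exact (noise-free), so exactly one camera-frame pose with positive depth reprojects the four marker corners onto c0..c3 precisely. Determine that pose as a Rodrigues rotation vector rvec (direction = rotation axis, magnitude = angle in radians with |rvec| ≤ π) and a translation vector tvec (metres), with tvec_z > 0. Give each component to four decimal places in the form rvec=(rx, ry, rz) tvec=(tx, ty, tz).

Intrinsics K: fx=712.9, fy=567.5, cx=329.8, cy=221.1
Marker side s = 0.127 m; corners in marker frame (Z=0):
  M0 = (-0.0635, +0.0635, 0)
  M1 = (+0.0635, +0.0635, 0)
  M2 = (+0.0635, -0.0635, 0)
  M3 = (-0.0635, -0.0635, 0)
Detected image corners:
  c0 = (138.964551, 325.749502) px
  c1 = (359.783859, 301.137847) px
  c2 = (336.599070, 128.644530) px
  c3 = (110.176451, 145.598395) px
Planar DLT: solve 8×8 A·h = b for H (H[2,2]=1):
  H  [+1845.74394 +240.85407 +239.06730]
  H  [-82.77336 +1422.69017 +225.91497]
  H  [+0.36029 +0.15543 +1.00000]
B = K⁻¹H; ‖b₁‖=2.465703, ‖b₂‖=2.465703; λ = 2/(‖b₁‖+‖b₂‖) = 0.405564, sign → tz>0 ⇒ λ=+0.405564
r₁ = λ·B[:,0] = (+0.98243,-0.11608,+0.14612); r₂ = λ·B[:,1] = (+0.10786,+0.99217,+0.06304)
r₃ = r₁×r₂ = (-0.15230,-0.04617,+0.98726); SVD([r₁ r₂ r₃]) → R = UVᵀ:
  R  [+0.98243 +0.10786 -0.15230]
  R  [-0.11608 +0.99217 -0.04617]
  R  [+0.14612 +0.06304 +0.98726]
t = (-0.05162, +0.00344, +0.40556) m
tr R = 2.961854; θ = arccos((tr R − 1)/2) = 0.195622 rad = 11.208°
axis k = ((R−Rᵀ)₃₂, (R−Rᵀ)₁₃, (R−Rᵀ)₂₁) / (2 sinθ) = (+0.280916, -0.767627, -0.576051)
rvec = θ·k = (+0.054953, -0.150165, -0.112688)

rvec=(0.0550, -0.1502, -0.1127) tvec=(-0.0516, 0.0034, 0.4056)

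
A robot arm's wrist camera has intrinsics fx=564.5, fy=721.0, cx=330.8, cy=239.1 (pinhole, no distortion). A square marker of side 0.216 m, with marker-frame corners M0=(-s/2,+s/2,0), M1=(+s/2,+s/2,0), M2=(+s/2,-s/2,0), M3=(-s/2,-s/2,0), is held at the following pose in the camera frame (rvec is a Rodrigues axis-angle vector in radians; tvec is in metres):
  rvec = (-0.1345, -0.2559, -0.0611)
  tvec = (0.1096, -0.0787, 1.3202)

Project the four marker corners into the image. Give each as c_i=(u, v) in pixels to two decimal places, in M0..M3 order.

c0=(336.83, 257.58) c1=(424.81, 251.78) c2=(416.03, 138.37) c3=(329.49, 139.25)

Intrinsics K: fx=564.5, fy=721.0, cx=330.8, cy=239.1
Marker side s = 0.216 m; corners in marker frame (Z=0):
  M0 = (-0.1080, +0.1080, 0)
  M1 = (+0.1080, +0.1080, 0)
  M2 = (+0.1080, -0.1080, 0)
  M3 = (-0.1080, -0.1080, 0)
rvec = (-0.1345, -0.2559, -0.0611), |rvec| = θ = 0.29548 rad = 16.930°
Rodrigues: sinθ=0.29120, 1−cosθ=0.04334; R = I + sinθ·[k]× + (1−cosθ)·[k]×²:
    [+0.96564 +0.07730 -0.24811]
    [-0.04313 +0.98917 +0.14031]
    [+0.25627 -0.12479 +0.95852]
t = (0.1096, -0.0787, 1.3202) m
M0: Pc = R·M0+t = (+0.01366, +0.03279, +1.27905); u = 564.5·(+0.01366)/1.27905 + 330.8 = 336.8283, v = 721.0·(+0.03279)/1.27905 + 239.1 = 257.5827
M1: Pc = R·M1+t = (+0.22224, +0.02347, +1.33440); u = 564.5·(+0.22224)/1.33440 + 330.8 = 424.8147, v = 721.0·(+0.02347)/1.33440 + 239.1 = 251.7823
M2: Pc = R·M2+t = (+0.20554, -0.19019, +1.36135); u = 564.5·(+0.20554)/1.36135 + 330.8 = 416.0297, v = 721.0·(-0.19019)/1.36135 + 239.1 = 138.3726
M3: Pc = R·M3+t = (-0.00304, -0.18087, +1.30600); u = 564.5·(-0.00304)/1.30600 + 330.8 = 329.4870, v = 721.0·(-0.18087)/1.30600 + 239.1 = 139.2465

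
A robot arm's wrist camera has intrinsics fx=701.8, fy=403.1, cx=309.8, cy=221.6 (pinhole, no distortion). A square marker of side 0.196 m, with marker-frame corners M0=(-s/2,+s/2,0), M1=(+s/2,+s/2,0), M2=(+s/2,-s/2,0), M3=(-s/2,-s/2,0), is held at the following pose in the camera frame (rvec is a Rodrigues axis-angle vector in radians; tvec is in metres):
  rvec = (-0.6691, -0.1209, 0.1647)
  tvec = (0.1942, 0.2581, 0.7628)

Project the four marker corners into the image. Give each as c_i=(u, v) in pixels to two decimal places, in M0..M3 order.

c0=(397.66, 404.15) c1=(586.84, 422.47) c2=(564.61, 319.29) c3=(403.46, 302.27)

Intrinsics K: fx=701.8, fy=403.1, cx=309.8, cy=221.6
Marker side s = 0.196 m; corners in marker frame (Z=0):
  M0 = (-0.0980, +0.0980, 0)
  M1 = (+0.0980, +0.0980, 0)
  M2 = (+0.0980, -0.0980, 0)
  M3 = (-0.0980, -0.0980, 0)
rvec = (-0.6691, -0.1209, 0.1647), |rvec| = θ = 0.69960 rad = 40.084°
Rodrigues: sinθ=0.64391, 1−cosθ=0.23490; R = I + sinθ·[k]× + (1−cosθ)·[k]×²:
    [+0.97997 -0.11277 -0.16417]
    [+0.19041 +0.77212 +0.60628]
    [+0.05839 -0.62540 +0.77812]
t = (0.1942, 0.2581, 0.7628) m
M0: Pc = R·M0+t = (+0.08711, +0.31511, +0.69579); u = 701.8·(+0.08711)/0.69579 + 309.8 = 397.6648, v = 403.1·(+0.31511)/0.69579 + 221.6 = 404.1546
M1: Pc = R·M1+t = (+0.27919, +0.35243, +0.70723); u = 701.8·(+0.27919)/0.70723 + 309.8 = 586.8409, v = 403.1·(+0.35243)/0.70723 + 221.6 = 422.4725
M2: Pc = R·M2+t = (+0.30129, +0.20109, +0.82981); u = 701.8·(+0.30129)/0.82981 + 309.8 = 564.6096, v = 403.1·(+0.20109)/0.82981 + 221.6 = 319.2857
M3: Pc = R·M3+t = (+0.10921, +0.16377, +0.81837); u = 701.8·(+0.10921)/0.81837 + 309.8 = 403.4581, v = 403.1·(+0.16377)/0.81837 + 221.6 = 302.2686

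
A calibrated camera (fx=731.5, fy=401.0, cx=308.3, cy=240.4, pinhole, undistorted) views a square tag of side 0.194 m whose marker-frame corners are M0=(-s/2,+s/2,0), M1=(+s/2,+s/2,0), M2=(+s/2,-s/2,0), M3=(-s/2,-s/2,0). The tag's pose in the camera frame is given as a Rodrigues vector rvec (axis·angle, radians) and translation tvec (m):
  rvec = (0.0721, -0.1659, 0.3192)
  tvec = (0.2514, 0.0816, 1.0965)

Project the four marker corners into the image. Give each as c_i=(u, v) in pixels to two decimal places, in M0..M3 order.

c0=(395.87, 293.58) c1=(512.08, 313.29) c2=(554.35, 247.43) c3=(438.53, 225.50)

Intrinsics K: fx=731.5, fy=401.0, cx=308.3, cy=240.4
Marker side s = 0.194 m; corners in marker frame (Z=0):
  M0 = (-0.0970, +0.0970, 0)
  M1 = (+0.0970, +0.0970, 0)
  M2 = (+0.0970, -0.0970, 0)
  M3 = (-0.0970, -0.0970, 0)
rvec = (0.0721, -0.1659, 0.3192), |rvec| = θ = 0.36689 rad = 21.021°
Rodrigues: sinθ=0.35872, 1−cosθ=0.06655; R = I + sinθ·[k]× + (1−cosθ)·[k]×²:
    [+0.93602 -0.31800 -0.15082]
    [+0.30617 +0.94705 -0.09668]
    [+0.17358 +0.04431 +0.98382]
t = (0.2514, 0.0816, 1.0965) m
M0: Pc = R·M0+t = (+0.12976, +0.14377, +1.08396); u = 731.5·(+0.12976)/1.08396 + 308.3 = 395.8674, v = 401.0·(+0.14377)/1.08396 + 240.4 = 293.5846
M1: Pc = R·M1+t = (+0.31135, +0.20316, +1.11764); u = 731.5·(+0.31135)/1.11764 + 308.3 = 512.0791, v = 401.0·(+0.20316)/1.11764 + 240.4 = 313.2935
M2: Pc = R·M2+t = (+0.37304, +0.01943, +1.10904); u = 731.5·(+0.37304)/1.10904 + 308.3 = 554.3495, v = 401.0·(+0.01943)/1.10904 + 240.4 = 247.4270
M3: Pc = R·M3+t = (+0.19145, -0.03996, +1.07536); u = 731.5·(+0.19145)/1.07536 + 308.3 = 438.5326, v = 401.0·(-0.03996)/1.07536 + 240.4 = 225.4979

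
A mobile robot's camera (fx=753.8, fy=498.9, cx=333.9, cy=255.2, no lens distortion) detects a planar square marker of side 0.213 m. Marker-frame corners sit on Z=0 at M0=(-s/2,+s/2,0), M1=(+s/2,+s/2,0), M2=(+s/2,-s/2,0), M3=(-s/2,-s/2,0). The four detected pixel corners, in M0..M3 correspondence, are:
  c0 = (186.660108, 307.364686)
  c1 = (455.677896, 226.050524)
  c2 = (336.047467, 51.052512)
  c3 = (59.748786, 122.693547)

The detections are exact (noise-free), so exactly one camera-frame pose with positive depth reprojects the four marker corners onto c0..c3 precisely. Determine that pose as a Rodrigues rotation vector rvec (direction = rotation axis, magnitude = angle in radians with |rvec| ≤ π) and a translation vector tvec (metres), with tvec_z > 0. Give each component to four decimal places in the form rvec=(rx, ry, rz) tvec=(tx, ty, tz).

Intrinsics K: fx=753.8, fy=498.9, cx=333.9, cy=255.2
Marker side s = 0.213 m; corners in marker frame (Z=0):
  M0 = (-0.1065, +0.1065, 0)
  M1 = (+0.1065, +0.1065, 0)
  M2 = (+0.1065, -0.1065, 0)
  M3 = (-0.1065, -0.1065, 0)
Detected image corners:
  c0 = (186.660108, 307.364686) px
  c1 = (455.677896, 226.050524) px
  c2 = (336.047467, 51.052512) px
  c3 = (59.748786, 122.693547) px
Planar DLT: solve 8×8 A·h = b for H (H[2,2]=1):
  H  [+1346.64521 +580.70692 +263.31970]
  H  [-313.72143 +845.33372 +175.83557]
  H  [+0.25652 +0.00939 +1.00000]
B = K⁻¹H; ‖b₁‖=1.855233, ‖b₂‖=1.855233; λ = 2/(‖b₁‖+‖b₂‖) = 0.539016, sign → tz>0 ⇒ λ=+0.539016
r₁ = λ·B[:,0] = (+0.90169,-0.40968,+0.13827); r₂ = λ·B[:,1] = (+0.41300,+0.91072,+0.00506)
r₃ = r₁×r₂ = (-0.12800,+0.05254,+0.99038); SVD([r₁ r₂ r₃]) → R = UVᵀ:
  R  [+0.90169 +0.41300 -0.12800]
  R  [-0.40968 +0.91072 +0.05254]
  R  [+0.13827 +0.00506 +0.99038]
t = (-0.05047, -0.08575, +0.53902) m
tr R = 2.802789; θ = arccos((tr R − 1)/2) = 0.447817 rad = 25.658°
axis k = ((R−Rᵀ)₃₂, (R−Rᵀ)₁₃, (R−Rᵀ)₂₁) / (2 sinθ) = (-0.054826, -0.307472, -0.949976)
rvec = θ·k = (-0.024552, -0.137691, -0.425416)

rvec=(-0.0246, -0.1377, -0.4254) tvec=(-0.0505, -0.0857, 0.5390)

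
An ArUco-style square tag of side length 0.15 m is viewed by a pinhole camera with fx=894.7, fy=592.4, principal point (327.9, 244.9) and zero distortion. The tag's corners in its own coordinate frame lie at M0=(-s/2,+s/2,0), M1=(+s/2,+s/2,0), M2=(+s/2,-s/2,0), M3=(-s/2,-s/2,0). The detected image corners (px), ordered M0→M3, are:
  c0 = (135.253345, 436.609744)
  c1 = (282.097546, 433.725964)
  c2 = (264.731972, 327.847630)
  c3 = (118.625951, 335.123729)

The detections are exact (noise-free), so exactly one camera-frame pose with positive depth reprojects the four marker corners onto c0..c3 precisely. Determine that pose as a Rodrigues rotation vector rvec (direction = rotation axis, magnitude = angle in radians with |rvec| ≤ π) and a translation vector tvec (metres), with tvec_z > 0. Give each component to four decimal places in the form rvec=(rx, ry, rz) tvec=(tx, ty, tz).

Intrinsics K: fx=894.7, fy=592.4, cx=327.9, cy=244.9
Marker side s = 0.15 m; corners in marker frame (Z=0):
  M0 = (-0.0750, +0.0750, 0)
  M1 = (+0.0750, +0.0750, 0)
  M2 = (+0.0750, -0.0750, 0)
  M3 = (-0.0750, -0.0750, 0)
Detected image corners:
  c0 = (135.253345, 436.609744) px
  c1 = (282.097546, 433.725964) px
  c2 = (264.731972, 327.847630) px
  c3 = (118.625951, 335.123729) px
Planar DLT: solve 8×8 A·h = b for H (H[2,2]=1):
  H  [+919.95809 +113.09331 +198.62517]
  H  [-142.14251 +690.58941 +383.37738]
  H  [-0.28246 -0.00082 +1.00000]
B = K⁻¹H; ‖b₁‖=1.172952, ‖b₂‖=1.172952; λ = 2/(‖b₁‖+‖b₂‖) = 0.852550, sign → tz>0 ⇒ λ=+0.852550
r₁ = λ·B[:,0] = (+0.96487,-0.10501,-0.24081); r₂ = λ·B[:,1] = (+0.10802,+0.99415,-0.00070)
r₃ = r₁×r₂ = (+0.23948,-0.02534,+0.97057); SVD([r₁ r₂ r₃]) → R = UVᵀ:
  R  [+0.96487 +0.10802 +0.23948]
  R  [-0.10501 +0.99415 -0.02534]
  R  [-0.24081 -0.00070 +0.97057]
t = (-0.12318, +0.19929, +0.85255) m
tr R = 2.929593; θ = arccos((tr R − 1)/2) = 0.266127 rad = 15.248°
axis k = ((R−Rᵀ)₃₂, (R−Rᵀ)₁₃, (R−Rᵀ)₂₁) / (2 sinθ) = (+0.046839, +0.913111, -0.405011)
rvec = θ·k = (+0.012465, +0.243004, -0.107784)

rvec=(0.0125, 0.2430, -0.1078) tvec=(-0.1232, 0.1993, 0.8525)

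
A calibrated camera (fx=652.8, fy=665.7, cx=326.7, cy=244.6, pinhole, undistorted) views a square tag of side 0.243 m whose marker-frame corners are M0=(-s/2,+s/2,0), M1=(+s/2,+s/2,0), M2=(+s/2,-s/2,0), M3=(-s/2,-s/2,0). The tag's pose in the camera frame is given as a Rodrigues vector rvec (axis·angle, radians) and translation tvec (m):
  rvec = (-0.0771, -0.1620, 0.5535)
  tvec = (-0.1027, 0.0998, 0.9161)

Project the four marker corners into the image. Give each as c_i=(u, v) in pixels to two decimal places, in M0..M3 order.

c0=(129.70, 348.75) c1=(281.46, 438.30) c2=(369.43, 287.51) c3=(225.46, 195.44)

Intrinsics K: fx=652.8, fy=665.7, cx=326.7, cy=244.6
Marker side s = 0.243 m; corners in marker frame (Z=0):
  M0 = (-0.1215, +0.1215, 0)
  M1 = (+0.1215, +0.1215, 0)
  M2 = (+0.1215, -0.1215, 0)
  M3 = (-0.1215, -0.1215, 0)
rvec = (-0.0771, -0.1620, 0.5535), |rvec| = θ = 0.58185 rad = 33.338°
Rodrigues: sinθ=0.54957, 1−cosθ=0.16455; R = I + sinθ·[k]× + (1−cosθ)·[k]×²:
    [+0.83834 -0.51672 -0.17375]
    [+0.52886 +0.84820 +0.02924]
    [+0.13227 -0.11641 +0.98435]
t = (-0.1027, 0.0998, 0.9161) m
M0: Pc = R·M0+t = (-0.26734, +0.13860, +0.88589); u = 652.8·(-0.26734)/0.88589 + 326.7 = 129.7003, v = 665.7·(+0.13860)/0.88589 + 244.6 = 348.7509
M1: Pc = R·M1+t = (-0.06362, +0.26711, +0.91803); u = 652.8·(-0.06362)/0.91803 + 326.7 = 281.4577, v = 665.7·(+0.26711)/0.91803 + 244.6 = 438.2952
M2: Pc = R·M2+t = (+0.06194, +0.06100, +0.94631); u = 652.8·(+0.06194)/0.94631 + 326.7 = 369.4281, v = 665.7·(+0.06100)/0.94631 + 244.6 = 287.5117
M3: Pc = R·M3+t = (-0.14178, -0.06751, +0.91417); u = 652.8·(-0.14178)/0.91417 + 326.7 = 225.4593, v = 665.7·(-0.06751)/0.91417 + 244.6 = 195.4366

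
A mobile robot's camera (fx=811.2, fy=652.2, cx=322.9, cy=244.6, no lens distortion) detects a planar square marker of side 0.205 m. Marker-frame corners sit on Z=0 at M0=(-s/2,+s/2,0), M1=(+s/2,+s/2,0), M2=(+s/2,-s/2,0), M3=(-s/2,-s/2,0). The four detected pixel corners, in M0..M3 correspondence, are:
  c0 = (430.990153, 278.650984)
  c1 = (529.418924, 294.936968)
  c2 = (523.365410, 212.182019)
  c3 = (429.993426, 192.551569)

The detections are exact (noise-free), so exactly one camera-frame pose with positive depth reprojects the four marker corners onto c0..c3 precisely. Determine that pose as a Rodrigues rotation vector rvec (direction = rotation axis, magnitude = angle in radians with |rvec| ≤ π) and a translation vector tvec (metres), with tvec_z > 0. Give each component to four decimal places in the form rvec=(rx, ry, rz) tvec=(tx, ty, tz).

rvec=(-0.3842, -0.4104, 0.1266) tvec=(0.2818, -0.0021, 1.4584)

Intrinsics K: fx=811.2, fy=652.2, cx=322.9, cy=244.6
Marker side s = 0.205 m; corners in marker frame (Z=0):
  M0 = (-0.1025, +0.1025, 0)
  M1 = (+0.1025, +0.1025, 0)
  M2 = (+0.1025, -0.1025, 0)
  M3 = (-0.1025, -0.1025, 0)
Detected image corners:
  c0 = (430.990153, 278.650984) px
  c1 = (529.418924, 294.936968) px
  c2 = (523.365410, 212.182019) px
  c3 = (429.993426, 192.551569) px
Planar DLT: solve 8×8 A·h = b for H (H[2,2]=1):
  H  [+587.03398 -109.94696 +479.62210]
  H  [+148.94516 +346.47391 +243.65769]
  H  [+0.24990 -0.26640 +1.00000]
B = K⁻¹H; ‖b₁‖=0.685705, ‖b₂‖=0.685705; λ = 2/(‖b₁‖+‖b₂‖) = 1.458353, sign → tz>0 ⇒ λ=+1.458353
r₁ = λ·B[:,0] = (+0.91028,+0.19637,+0.36445); r₂ = λ·B[:,1] = (-0.04301,+0.92044,-0.38851)
r₃ = r₁×r₂ = (-0.41174,+0.33798,+0.84631); SVD([r₁ r₂ r₃]) → R = UVᵀ:
  R  [+0.91028 -0.04301 -0.41174]
  R  [+0.19637 +0.92044 +0.33798]
  R  [+0.36445 -0.38851 +0.84631]
t = (+0.28175, -0.00211, +1.45835) m
tr R = 2.677033; θ = arccos((tr R − 1)/2) = 0.576241 rad = 33.016°
axis k = ((R−Rᵀ)₃₂, (R−Rᵀ)₁₃, (R−Rᵀ)₂₁) / (2 sinθ) = (-0.666656, -0.712262, +0.219665)
rvec = θ·k = (-0.384155, -0.410435, +0.126580)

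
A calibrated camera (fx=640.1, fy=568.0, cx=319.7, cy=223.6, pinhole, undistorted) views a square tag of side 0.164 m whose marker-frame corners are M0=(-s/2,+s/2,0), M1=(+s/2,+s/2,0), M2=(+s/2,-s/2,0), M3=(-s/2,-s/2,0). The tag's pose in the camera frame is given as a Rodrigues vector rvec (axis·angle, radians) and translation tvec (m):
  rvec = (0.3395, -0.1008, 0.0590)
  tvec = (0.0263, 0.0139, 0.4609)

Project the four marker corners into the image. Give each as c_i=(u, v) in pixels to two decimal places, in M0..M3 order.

Intrinsics K: fx=640.1, fy=568.0, cx=319.7, cy=223.6
Marker side s = 0.164 m; corners in marker frame (Z=0):
  M0 = (-0.0820, +0.0820, 0)
  M1 = (+0.0820, +0.0820, 0)
  M2 = (+0.0820, -0.0820, 0)
  M3 = (-0.0820, -0.0820, 0)
rvec = (0.3395, -0.1008, 0.0590), |rvec| = θ = 0.35903 rad = 20.571°
Rodrigues: sinθ=0.35137, 1−cosθ=0.06376; R = I + sinθ·[k]× + (1−cosθ)·[k]×²:
    [+0.99325 -0.07467 -0.08874]
    [+0.04081 +0.94126 -0.33519]
    [+0.10856 +0.32931 +0.93796]
t = (0.0263, 0.0139, 0.4609) m
M0: Pc = R·M0+t = (-0.06127, +0.08774, +0.47900); u = 640.1·(-0.06127)/0.47900 + 319.7 = 237.8243, v = 568.0·(+0.08774)/0.47900 + 223.6 = 327.6385
M1: Pc = R·M1+t = (+0.10162, +0.09443, +0.49681); u = 640.1·(+0.10162)/0.49681 + 319.7 = 450.6355, v = 568.0·(+0.09443)/0.49681 + 223.6 = 331.5627
M2: Pc = R·M2+t = (+0.11387, -0.05994, +0.44280); u = 640.1·(+0.11387)/0.44280 + 319.7 = 484.3074, v = 568.0·(-0.05994)/0.44280 + 223.6 = 146.7157
M3: Pc = R·M3+t = (-0.04902, -0.06663, +0.42499); u = 640.1·(-0.04902)/0.42499 + 319.7 = 245.8634, v = 568.0·(-0.06663)/0.42499 + 223.6 = 134.5494

c0=(237.82, 327.64) c1=(450.64, 331.56) c2=(484.31, 146.72) c3=(245.86, 134.55)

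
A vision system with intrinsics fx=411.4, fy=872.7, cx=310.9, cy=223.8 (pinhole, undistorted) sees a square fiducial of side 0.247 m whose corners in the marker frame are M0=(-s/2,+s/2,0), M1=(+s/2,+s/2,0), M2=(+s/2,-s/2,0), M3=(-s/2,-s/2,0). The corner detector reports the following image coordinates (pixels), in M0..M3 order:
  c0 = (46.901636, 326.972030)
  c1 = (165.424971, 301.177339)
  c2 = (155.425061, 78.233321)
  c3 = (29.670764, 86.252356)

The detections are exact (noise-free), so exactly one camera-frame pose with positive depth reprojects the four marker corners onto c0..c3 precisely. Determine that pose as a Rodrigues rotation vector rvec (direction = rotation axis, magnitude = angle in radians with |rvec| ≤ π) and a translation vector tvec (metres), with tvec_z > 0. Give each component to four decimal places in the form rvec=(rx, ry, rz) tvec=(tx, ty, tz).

Intrinsics K: fx=411.4, fy=872.7, cx=310.9, cy=223.8
Marker side s = 0.247 m; corners in marker frame (Z=0):
  M0 = (-0.1235, +0.1235, 0)
  M1 = (+0.1235, +0.1235, 0)
  M2 = (+0.1235, -0.1235, 0)
  M3 = (-0.1235, -0.1235, 0)
Detected image corners:
  c0 = (46.901636, 326.972030) px
  c1 = (165.424971, 301.177339) px
  c2 = (155.425061, 78.233321) px
  c3 = (29.670764, 86.252356) px
Planar DLT: solve 8×8 A·h = b for H (H[2,2]=1):
  H  [+526.43777 +74.74689 +101.97977]
  H  [-4.89979 +977.45634 +200.73141]
  H  [+0.32526 +0.20343 +1.00000]
B = K⁻¹H; ‖b₁‖=1.087432, ‖b₂‖=1.087432; λ = 2/(‖b₁‖+‖b₂‖) = 0.919598, sign → tz>0 ⇒ λ=+0.919598
r₁ = λ·B[:,0] = (+0.95070,-0.08187,+0.29911); r₂ = λ·B[:,1] = (+0.02571,+0.98201,+0.18707)
r₃ = r₁×r₂ = (-0.30904,-0.17016,+0.93570); SVD([r₁ r₂ r₃]) → R = UVᵀ:
  R  [+0.95070 +0.02571 -0.30904]
  R  [-0.08187 +0.98201 -0.17016]
  R  [+0.29911 +0.18707 +0.93570]
t = (-0.46700, -0.02431, +0.91960) m
tr R = 2.868412; θ = arccos((tr R − 1)/2) = 0.364769 rad = 20.900°
axis k = ((R−Rᵀ)₃₂, (R−Rᵀ)₁₃, (R−Rᵀ)₂₁) / (2 sinθ) = (+0.500702, -0.852387, -0.150778)
rvec = θ·k = (+0.182641, -0.310925, -0.054999)

rvec=(0.1826, -0.3109, -0.0550) tvec=(-0.4670, -0.0243, 0.9196)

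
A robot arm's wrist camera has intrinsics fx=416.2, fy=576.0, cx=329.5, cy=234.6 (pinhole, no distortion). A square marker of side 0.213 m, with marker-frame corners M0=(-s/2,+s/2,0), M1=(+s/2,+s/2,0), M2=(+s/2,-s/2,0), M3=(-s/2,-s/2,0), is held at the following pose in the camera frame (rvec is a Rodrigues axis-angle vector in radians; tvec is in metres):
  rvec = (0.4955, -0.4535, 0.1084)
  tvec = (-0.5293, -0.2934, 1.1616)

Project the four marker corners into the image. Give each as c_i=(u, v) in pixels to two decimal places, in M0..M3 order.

Intrinsics K: fx=416.2, fy=576.0, cx=329.5, cy=234.6
Marker side s = 0.213 m; corners in marker frame (Z=0):
  M0 = (-0.1065, +0.1065, 0)
  M1 = (+0.1065, +0.1065, 0)
  M2 = (+0.1065, -0.1065, 0)
  M3 = (-0.1065, -0.1065, 0)
rvec = (0.4955, -0.4535, 0.1084), |rvec| = θ = 0.68039 rad = 38.984°
Rodrigues: sinθ=0.62910, 1−cosθ=0.22267; R = I + sinθ·[k]× + (1−cosθ)·[k]×²:
    [+0.89542 -0.20831 -0.39348]
    [-0.00786 +0.87625 -0.48179]
    [+0.44515 +0.43450 +0.78298]
t = (-0.5293, -0.2934, 1.1616) m
M0: Pc = R·M0+t = (-0.64685, -0.19924, +1.16047); u = 416.2·(-0.64685)/1.16047 + 329.5 = 97.5086, v = 576.0·(-0.19924)/1.16047 + 234.6 = 135.7056
M1: Pc = R·M1+t = (-0.45612, -0.20092, +1.25528); u = 416.2·(-0.45612)/1.25528 + 329.5 = 178.2684, v = 576.0·(-0.20092)/1.25528 + 234.6 = 142.4074
M2: Pc = R·M2+t = (-0.41175, -0.38756, +1.16273); u = 416.2·(-0.41175)/1.16273 + 329.5 = 182.1136, v = 576.0·(-0.38756)/1.16273 + 234.6 = 42.6101
M3: Pc = R·M3+t = (-0.60248, -0.38588, +1.06792); u = 416.2·(-0.60248)/1.06792 + 329.5 = 94.6964, v = 576.0·(-0.38588)/1.06792 + 234.6 = 26.4669

c0=(97.51, 135.71) c1=(178.27, 142.41) c2=(182.11, 42.61) c3=(94.70, 26.47)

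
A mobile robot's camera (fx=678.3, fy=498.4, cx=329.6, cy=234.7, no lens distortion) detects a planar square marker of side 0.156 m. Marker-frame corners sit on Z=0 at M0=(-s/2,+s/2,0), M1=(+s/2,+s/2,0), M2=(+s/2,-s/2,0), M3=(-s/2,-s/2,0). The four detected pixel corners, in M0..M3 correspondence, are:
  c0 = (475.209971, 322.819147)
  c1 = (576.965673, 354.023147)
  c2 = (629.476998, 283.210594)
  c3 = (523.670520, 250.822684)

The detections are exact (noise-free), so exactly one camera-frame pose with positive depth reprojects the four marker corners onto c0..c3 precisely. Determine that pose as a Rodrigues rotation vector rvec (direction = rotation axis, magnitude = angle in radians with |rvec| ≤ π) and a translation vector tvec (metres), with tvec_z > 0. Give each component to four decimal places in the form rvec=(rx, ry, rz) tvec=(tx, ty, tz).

rvec=(0.2323, 0.0505, 0.3927) tvec=(0.3075, 0.1300, 0.9427)

Intrinsics K: fx=678.3, fy=498.4, cx=329.6, cy=234.7
Marker side s = 0.156 m; corners in marker frame (Z=0):
  M0 = (-0.0780, +0.0780, 0)
  M1 = (+0.0780, +0.0780, 0)
  M2 = (+0.0780, -0.0780, 0)
  M3 = (-0.0780, -0.0780, 0)
Detected image corners:
  c0 = (475.209971, 322.819147) px
  c1 = (576.965673, 354.023147) px
  c2 = (629.476998, 283.210594) px
  c3 = (523.670520, 250.822684) px
Planar DLT: solve 8×8 A·h = b for H (H[2,2]=1):
  H  [+662.68720 -186.80898 +550.82512]
  H  [+202.47025 +532.84314 +303.40472]
  H  [-0.00422 +0.24815 +1.00000]
B = K⁻¹H; ‖b₁‖=1.060740, ‖b₂‖=1.060740; λ = 2/(‖b₁‖+‖b₂‖) = 0.942738, sign → tz>0 ⇒ λ=+0.942738
r₁ = λ·B[:,0] = (+0.92297,+0.38485,-0.00398); r₂ = λ·B[:,1] = (-0.37332,+0.89772,+0.23394)
r₃ = r₁×r₂ = (+0.09360,-0.21444,+0.97224); SVD([r₁ r₂ r₃]) → R = UVᵀ:
  R  [+0.92297 -0.37332 +0.09360]
  R  [+0.38485 +0.89772 -0.21444]
  R  [-0.00398 +0.23394 +0.97224]
t = (+0.30747, +0.12996, +0.94274) m
tr R = 2.792935; θ = arccos((tr R − 1)/2) = 0.459064 rad = 26.302°
axis k = ((R−Rᵀ)₃₂, (R−Rᵀ)₁₃, (R−Rᵀ)₂₁) / (2 sinθ) = (+0.505950, +0.110105, +0.855506)
rvec = θ·k = (+0.232264, +0.050545, +0.392732)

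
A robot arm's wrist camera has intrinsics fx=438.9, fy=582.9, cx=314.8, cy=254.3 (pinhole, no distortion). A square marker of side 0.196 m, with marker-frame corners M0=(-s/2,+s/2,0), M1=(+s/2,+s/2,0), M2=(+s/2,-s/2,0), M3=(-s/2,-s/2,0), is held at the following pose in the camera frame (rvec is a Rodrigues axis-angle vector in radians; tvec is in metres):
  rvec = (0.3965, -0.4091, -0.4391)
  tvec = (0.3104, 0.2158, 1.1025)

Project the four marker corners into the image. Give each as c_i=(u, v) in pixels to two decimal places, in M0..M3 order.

c0=(417.31, 433.87) c1=(472.91, 378.49) c2=(460.03, 301.06) c3=(398.96, 356.88)

Intrinsics K: fx=438.9, fy=582.9, cx=314.8, cy=254.3
Marker side s = 0.196 m; corners in marker frame (Z=0):
  M0 = (-0.0980, +0.0980, 0)
  M1 = (+0.0980, +0.0980, 0)
  M2 = (+0.0980, -0.0980, 0)
  M3 = (-0.0980, -0.0980, 0)
rvec = (0.3965, -0.4091, -0.4391), |rvec| = θ = 0.71929 rad = 41.213°
Rodrigues: sinθ=0.65885, 1−cosθ=0.24773; R = I + sinθ·[k]× + (1−cosθ)·[k]×²:
    [+0.82755 +0.32454 -0.45809]
    [-0.47987 +0.83241 -0.27717]
    [+0.29136 +0.44919 +0.84459]
t = (0.3104, 0.2158, 1.1025) m
M0: Pc = R·M0+t = (+0.26111, +0.34440, +1.11797); u = 438.9·(+0.26111)/1.11797 + 314.8 = 417.3066, v = 582.9·(+0.34440)/1.11797 + 254.3 = 433.8692
M1: Pc = R·M1+t = (+0.42330, +0.25035, +1.17507); u = 438.9·(+0.42330)/1.17507 + 314.8 = 472.9076, v = 582.9·(+0.25035)/1.17507 + 254.3 = 378.4863
M2: Pc = R·M2+t = (+0.35969, +0.08720, +1.08703); u = 438.9·(+0.35969)/1.08703 + 314.8 = 460.0304, v = 582.9·(+0.08720)/1.08703 + 254.3 = 301.0576
M3: Pc = R·M3+t = (+0.19750, +0.18125, +1.02993); u = 438.9·(+0.19750)/1.02993 + 314.8 = 398.9624, v = 582.9·(+0.18125)/1.02993 + 254.3 = 356.8817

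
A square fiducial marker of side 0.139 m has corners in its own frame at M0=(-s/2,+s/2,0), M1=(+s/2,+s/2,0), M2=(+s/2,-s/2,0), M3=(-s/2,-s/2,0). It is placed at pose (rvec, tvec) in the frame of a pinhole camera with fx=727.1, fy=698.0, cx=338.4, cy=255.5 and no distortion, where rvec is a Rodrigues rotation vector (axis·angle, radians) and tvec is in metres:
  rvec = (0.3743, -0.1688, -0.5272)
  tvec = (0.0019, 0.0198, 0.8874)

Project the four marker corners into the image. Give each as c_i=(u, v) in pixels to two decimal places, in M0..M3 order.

Intrinsics K: fx=727.1, fy=698.0, cx=338.4, cy=255.5
Marker side s = 0.139 m; corners in marker frame (Z=0):
  M0 = (-0.0695, +0.0695, 0)
  M1 = (+0.0695, +0.0695, 0)
  M2 = (+0.0695, -0.0695, 0)
  M3 = (-0.0695, -0.0695, 0)
rvec = (0.3743, -0.1688, -0.5272), |rvec| = θ = 0.66823 rad = 38.287°
Rodrigues: sinθ=0.61960, 1−cosθ=0.21508; R = I + sinθ·[k]× + (1−cosθ)·[k]×²:
    [+0.85240 +0.45840 -0.25156]
    [-0.51926 +0.79864 -0.30419]
    [+0.06147 +0.38992 +0.91879]
t = (0.0019, 0.0198, 0.8874) m
M0: Pc = R·M0+t = (-0.02548, +0.11139, +0.91023); u = 727.1·(-0.02548)/0.91023 + 338.4 = 318.0438, v = 698.0·(+0.11139)/0.91023 + 255.5 = 340.9219
M1: Pc = R·M1+t = (+0.09300, +0.03922, +0.91877); u = 727.1·(+0.09300)/0.91877 + 338.4 = 411.9990, v = 698.0·(+0.03922)/0.91877 + 255.5 = 285.2934
M2: Pc = R·M2+t = (+0.02928, -0.07179, +0.86457); u = 727.1·(+0.02928)/0.86457 + 338.4 = 363.0269, v = 698.0·(-0.07179)/0.86457 + 255.5 = 197.5377
M3: Pc = R·M3+t = (-0.08920, +0.00038, +0.85603); u = 727.1·(-0.08920)/0.85603 + 338.4 = 262.6342, v = 698.0·(+0.00038)/0.85603 + 255.5 = 255.8124

c0=(318.04, 340.92) c1=(412.00, 285.29) c2=(363.03, 197.54) c3=(262.63, 255.81)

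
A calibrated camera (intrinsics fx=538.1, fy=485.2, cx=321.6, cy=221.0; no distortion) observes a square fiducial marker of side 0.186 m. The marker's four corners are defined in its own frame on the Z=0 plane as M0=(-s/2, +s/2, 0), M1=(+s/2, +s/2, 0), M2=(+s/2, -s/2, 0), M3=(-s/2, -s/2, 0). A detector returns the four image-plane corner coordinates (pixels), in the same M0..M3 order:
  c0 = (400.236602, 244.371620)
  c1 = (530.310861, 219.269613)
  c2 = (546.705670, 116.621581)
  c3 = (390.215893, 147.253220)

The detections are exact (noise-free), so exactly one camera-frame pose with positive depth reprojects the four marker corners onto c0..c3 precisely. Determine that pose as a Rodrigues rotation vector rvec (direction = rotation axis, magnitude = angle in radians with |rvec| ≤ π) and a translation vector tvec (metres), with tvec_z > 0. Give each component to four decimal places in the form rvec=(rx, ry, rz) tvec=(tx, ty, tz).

rvec=(0.7534, -0.0661, -0.2073) tvec=(0.1863, -0.0492, 0.6915)

Intrinsics K: fx=538.1, fy=485.2, cx=321.6, cy=221.0
Marker side s = 0.186 m; corners in marker frame (Z=0):
  M0 = (-0.0930, +0.0930, 0)
  M1 = (+0.0930, +0.0930, 0)
  M2 = (+0.0930, -0.0930, 0)
  M3 = (-0.0930, -0.0930, 0)
Detected image corners:
  c0 = (400.236602, 244.371620) px
  c1 = (530.310861, 219.269613) px
  c2 = (546.705670, 116.621581) px
  c3 = (390.215893, 147.253220) px
Planar DLT: solve 8×8 A·h = b for H (H[2,2]=1):
  H  [+753.87610 +445.53662 +466.57894]
  H  [-152.31460 +717.16692 +186.50796]
  H  [-0.02124 +0.99071 +1.00000]
B = K⁻¹H; ‖b₁‖=1.446214, ‖b₂‖=1.446214; λ = 2/(‖b₁‖+‖b₂‖) = 0.691461, sign → tz>0 ⇒ λ=+0.691461
r₁ = λ·B[:,0] = (+0.97751,-0.21038,-0.01468); r₂ = λ·B[:,1] = (+0.16310,+0.71002,+0.68504)
r₃ = r₁×r₂ = (-0.13369,-0.67203,+0.72836); SVD([r₁ r₂ r₃]) → R = UVᵀ:
  R  [+0.97751 +0.16310 -0.13369]
  R  [-0.21038 +0.71002 -0.67203]
  R  [-0.01468 +0.68504 +0.72836]
t = (+0.18630, -0.04915, +0.69146) m
tr R = 2.415884; θ = arccos((tr R − 1)/2) = 0.784216 rad = 44.932°
axis k = ((R−Rᵀ)₃₂, (R−Rᵀ)₁₃, (R−Rᵀ)₂₁) / (2 sinθ) = (+0.960727, -0.084249, -0.264398)
rvec = θ·k = (+0.753417, -0.066069, -0.207345)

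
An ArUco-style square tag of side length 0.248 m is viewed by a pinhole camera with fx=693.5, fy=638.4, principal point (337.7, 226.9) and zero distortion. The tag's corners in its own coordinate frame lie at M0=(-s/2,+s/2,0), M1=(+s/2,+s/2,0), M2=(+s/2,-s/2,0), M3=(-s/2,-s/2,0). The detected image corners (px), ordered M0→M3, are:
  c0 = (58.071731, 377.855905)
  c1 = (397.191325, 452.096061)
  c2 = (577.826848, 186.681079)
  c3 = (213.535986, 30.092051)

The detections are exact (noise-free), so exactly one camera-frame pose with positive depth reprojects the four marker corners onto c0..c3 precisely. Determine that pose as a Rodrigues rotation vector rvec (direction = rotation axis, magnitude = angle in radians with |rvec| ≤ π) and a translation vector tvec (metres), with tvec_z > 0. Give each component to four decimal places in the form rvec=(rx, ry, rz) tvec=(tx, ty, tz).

rvec=(0.3832, -0.3036, 0.4109) tvec=(-0.0095, 0.0366, 0.4353)

Intrinsics K: fx=693.5, fy=638.4, cx=337.7, cy=226.9
Marker side s = 0.248 m; corners in marker frame (Z=0):
  M0 = (-0.1240, +0.1240, 0)
  M1 = (+0.1240, +0.1240, 0)
  M2 = (+0.1240, -0.1240, 0)
  M3 = (-0.1240, -0.1240, 0)
Detected image corners:
  c0 = (58.071731, 377.855905) px
  c1 = (397.191325, 452.096061) px
  c2 = (577.826848, 186.681079) px
  c3 = (213.535986, 30.092051) px
Planar DLT: solve 8×8 A·h = b for H (H[2,2]=1):
  H  [+1671.25290 -469.89525 +322.54676]
  H  [+667.42948 +1398.02487 +280.57746]
  H  [+0.82586 +0.68320 +1.00000]
B = K⁻¹H; ‖b₁‖=2.297485, ‖b₂‖=2.297485; λ = 2/(‖b₁‖+‖b₂‖) = 0.435259, sign → tz>0 ⇒ λ=+0.435259
r₁ = λ·B[:,0] = (+0.87388,+0.32729,+0.35946); r₂ = λ·B[:,1] = (-0.43972,+0.84748,+0.29737)
r₃ = r₁×r₂ = (-0.20731,-0.41793,+0.88451); SVD([r₁ r₂ r₃]) → R = UVᵀ:
  R  [+0.87388 -0.43972 -0.20731]
  R  [+0.32729 +0.84748 -0.41793]
  R  [+0.35946 +0.29737 +0.88451]
t = (-0.00951, +0.03660, +0.43526) m
tr R = 2.605868; θ = arccos((tr R − 1)/2) = 0.638595 rad = 36.589°
axis k = ((R−Rᵀ)₃₂, (R−Rᵀ)₁₃, (R−Rᵀ)₂₁) / (2 sinθ) = (+0.600010, -0.475430, +0.643392)
rvec = θ·k = (+0.383163, -0.303607, +0.410867)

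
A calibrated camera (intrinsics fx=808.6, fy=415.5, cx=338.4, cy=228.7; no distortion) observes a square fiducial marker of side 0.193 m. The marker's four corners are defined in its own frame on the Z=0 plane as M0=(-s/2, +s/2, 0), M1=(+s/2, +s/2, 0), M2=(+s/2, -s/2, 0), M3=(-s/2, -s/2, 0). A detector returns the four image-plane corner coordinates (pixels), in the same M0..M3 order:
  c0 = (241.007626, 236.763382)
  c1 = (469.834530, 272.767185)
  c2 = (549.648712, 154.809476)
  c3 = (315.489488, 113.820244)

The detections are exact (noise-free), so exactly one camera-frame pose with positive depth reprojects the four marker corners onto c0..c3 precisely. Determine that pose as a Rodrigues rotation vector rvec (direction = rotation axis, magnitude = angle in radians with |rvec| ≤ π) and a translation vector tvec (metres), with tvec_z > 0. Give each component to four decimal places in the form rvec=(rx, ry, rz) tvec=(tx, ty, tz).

rvec=(0.1248, -0.0839, 0.3076) tvec=(0.0446, -0.0503, 0.6356)

Intrinsics K: fx=808.6, fy=415.5, cx=338.4, cy=228.7
Marker side s = 0.193 m; corners in marker frame (Z=0):
  M0 = (-0.0965, +0.0965, 0)
  M1 = (+0.0965, +0.0965, 0)
  M2 = (+0.0965, -0.0965, 0)
  M3 = (-0.0965, -0.0965, 0)
Detected image corners:
  c0 = (241.007626, 236.763382) px
  c1 = (469.834530, 272.767185) px
  c2 = (549.648712, 154.809476) px
  c3 = (315.489488, 113.820244) px
Planar DLT: solve 8×8 A·h = b for H (H[2,2]=1):
  H  [+1261.99486 -331.99810 +395.13290]
  H  [+230.24672 +657.44557 +195.83828]
  H  [+0.15934 +0.17245 +1.00000]
B = K⁻¹H; ‖b₁‖=1.573241, ‖b₂‖=1.573241; λ = 2/(‖b₁‖+‖b₂‖) = 0.635630, sign → tz>0 ⇒ λ=+0.635630
r₁ = λ·B[:,0] = (+0.94965,+0.29648,+0.10128); r₂ = λ·B[:,1] = (-0.30685,+0.94542,+0.10962)
r₃ = r₁×r₂ = (-0.06325,-0.13517,+0.98880); SVD([r₁ r₂ r₃]) → R = UVᵀ:
  R  [+0.94965 -0.30685 -0.06325]
  R  [+0.29648 +0.94542 -0.13517]
  R  [+0.10128 +0.10962 +0.98880]
t = (+0.04460, -0.05027, +0.63563) m
tr R = 2.883876; θ = arccos((tr R − 1)/2) = 0.342440 rad = 19.620°
axis k = ((R−Rᵀ)₃₂, (R−Rᵀ)₁₃, (R−Rᵀ)₂₁) / (2 sinθ) = (+0.364503, -0.244999, +0.898395)
rvec = θ·k = (+0.124820, -0.083898, +0.307646)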